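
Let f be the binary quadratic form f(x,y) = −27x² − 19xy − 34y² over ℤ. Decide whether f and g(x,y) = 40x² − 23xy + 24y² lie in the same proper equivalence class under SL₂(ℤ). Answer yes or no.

D₁ = -3311, D₂ = -3311
f is negative-definite; reduce −f:
−f: reduced (well bottom): (27,19,34) with a≤c, −a<b≤a
flip sign back: reduced form of f is (-27,-19,-34)
g: flip: (40,-23,24)→(24,23,40)
g: reduced (well bottom): (24,23,40) with a≤c, −a<b≤a
reduced forms (-27, -19, -34) vs (24, 23, 40) ⇒ inequivalent

no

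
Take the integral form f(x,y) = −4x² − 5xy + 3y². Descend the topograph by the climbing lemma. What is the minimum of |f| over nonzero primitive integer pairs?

descent: ρ → (3,5,-4)  [lands on river]
river: ρ → (-4,3,4)
river: ρ → (4,5,-3)
river: ρ → (-3,7,2)
river: ρ → (2,5,-6)
river: ρ → (-6,7,1)
river: ρ → (1,7,-6)
river: ρ → (-6,5,2)
river: ρ → (2,7,-3)
river: ρ → (-3,5,4)
river: ρ → (4,3,-4)
river: ρ → (-4,5,3)
river: ρ → (3,7,-2)
river: ρ → (-2,5,6)
river: ρ → (6,7,-1)
river: ρ → (-1,7,6)
river: ρ → (6,5,-2)
river: ρ → (-2,7,3)
closes: descent 1, river 18
min |a| on river = 1

1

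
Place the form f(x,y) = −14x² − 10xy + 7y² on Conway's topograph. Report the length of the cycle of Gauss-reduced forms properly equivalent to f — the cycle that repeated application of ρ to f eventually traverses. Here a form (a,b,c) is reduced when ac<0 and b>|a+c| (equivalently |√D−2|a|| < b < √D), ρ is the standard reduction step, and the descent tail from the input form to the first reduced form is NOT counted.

D = 492, ⌊√D⌋ = 22
descent: ρ → (7,10,-14)  [lands on river]
river: ρ → (-14,18,3)
river: ρ → (3,18,-14)
river: ρ → (-14,10,7)
river: ρ → (7,18,-6)
river: ρ → (-6,18,7)
ρ-cycle length = 6 (tail of 1 descent step not counted)

6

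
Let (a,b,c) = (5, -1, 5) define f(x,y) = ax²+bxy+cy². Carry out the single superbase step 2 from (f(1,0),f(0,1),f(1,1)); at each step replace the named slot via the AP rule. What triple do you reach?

start (5,5,9) = (f(1,0),f(0,1),f(1,1))
replace slot 2: 2·(5+9) − 5 = 23 → (5,23,9)

5,23,9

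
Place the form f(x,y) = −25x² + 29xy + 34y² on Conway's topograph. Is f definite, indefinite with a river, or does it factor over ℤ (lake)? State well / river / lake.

D = b²−4ac = 29² − 4·(-25)·34 = 4241
D > 0 non-square ⇒ indefinite ⇒ periodic river

river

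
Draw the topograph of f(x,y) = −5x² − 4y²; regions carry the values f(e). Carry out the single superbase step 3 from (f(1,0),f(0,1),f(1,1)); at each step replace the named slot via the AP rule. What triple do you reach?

start (-5,-4,-9) = (f(1,0),f(0,1),f(1,1))
replace slot 3: 2·((-5)+(-4)) − (-9) = -9 → (-5,-4,-9)

-5,-4,-9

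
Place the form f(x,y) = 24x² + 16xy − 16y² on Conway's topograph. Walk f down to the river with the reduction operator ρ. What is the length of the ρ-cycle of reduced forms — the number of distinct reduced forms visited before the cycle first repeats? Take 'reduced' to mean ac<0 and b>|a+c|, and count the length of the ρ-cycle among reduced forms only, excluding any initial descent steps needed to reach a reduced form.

D = 1792, ⌊√D⌋ = 42
river: ρ → (-16,16,24)
river: ρ → (24,32,-8)
river: ρ → (-8,32,24)
river: ρ → (24,16,-16)
ρ-cycle length = 4 (tail of 0 descent steps not counted)

4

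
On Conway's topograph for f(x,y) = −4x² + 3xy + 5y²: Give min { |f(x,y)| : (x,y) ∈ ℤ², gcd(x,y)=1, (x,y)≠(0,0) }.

river: ρ → (5,7,-2)
river: ρ → (-2,9,1)
river: ρ → (1,9,-2)
river: ρ → (-2,7,5)
river: ρ → (5,3,-4)
river: ρ → (-4,5,4)
river: ρ → (4,3,-5)
river: ρ → (-5,7,2)
river: ρ → (2,9,-1)
river: ρ → (-1,9,2)
river: ρ → (2,7,-5)
river: ρ → (-5,3,4)
river: ρ → (4,5,-4)
river: ρ → (-4,3,5)
closes: descent 0, river 14
min |a| on river = 1

1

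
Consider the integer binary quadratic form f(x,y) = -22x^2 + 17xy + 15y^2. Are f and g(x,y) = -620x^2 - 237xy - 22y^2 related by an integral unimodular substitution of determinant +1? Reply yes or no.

D₁ = 1609, D₂ = 1609
river cycle of f (length 118): (15, 13, -24), (-24, 35, 4), (4, 37, -15), (-15, 23, 18), (18, 13, -20), (-20, 27, 11), (11, 39, -2), (-2, 37, 30), (30, 23, -9), (-9, 31, 18), … (108 more)
river cycle of g (length 118): (-22, 17, 15), (15, 13, -24), (-24, 35, 4), (4, 37, -15), (-15, 23, 18), (18, 13, -20), (-20, 27, 11), (11, 39, -2), (-2, 37, 30), (30, 23, -9), … (108 more)
cycles coincide ⇒ equivalent

yes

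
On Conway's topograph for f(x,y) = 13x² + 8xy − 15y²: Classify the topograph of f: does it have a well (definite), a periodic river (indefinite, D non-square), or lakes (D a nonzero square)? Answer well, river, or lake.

D = b²−4ac = 8² − 4·13·(-15) = 844
D > 0 non-square ⇒ indefinite ⇒ periodic river

river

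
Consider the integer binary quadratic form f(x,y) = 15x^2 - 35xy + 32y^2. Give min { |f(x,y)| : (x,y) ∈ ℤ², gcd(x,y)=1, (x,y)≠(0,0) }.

translate: b→-5 (≡-35 mod 30), so (15,-35,32)→(15,-5,12)
flip: (15,-5,12)→(12,5,15)
reduced (well bottom): (12,5,15) with a≤c, −a<b≤a
well minimum = a = 12

12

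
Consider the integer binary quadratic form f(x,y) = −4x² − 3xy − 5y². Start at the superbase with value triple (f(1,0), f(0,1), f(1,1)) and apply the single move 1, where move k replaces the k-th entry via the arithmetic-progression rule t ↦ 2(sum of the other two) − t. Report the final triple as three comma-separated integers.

start (-4,-5,-12) = (f(1,0),f(0,1),f(1,1))
replace slot 1: 2·((-5)+(-12)) − (-4) = -30 → (-30,-5,-12)

-30,-5,-12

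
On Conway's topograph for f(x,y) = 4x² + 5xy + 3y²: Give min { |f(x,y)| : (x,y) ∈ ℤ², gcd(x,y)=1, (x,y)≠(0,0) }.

translate: b→-3 (≡5 mod 8), so (4,5,3)→(4,-3,2)
flip: (4,-3,2)→(2,3,4)
translate: b→-1 (≡3 mod 4), so (2,3,4)→(2,-1,3)
reduced (well bottom): (2,-1,3) with a≤c, −a<b≤a
well minimum = a = 2

2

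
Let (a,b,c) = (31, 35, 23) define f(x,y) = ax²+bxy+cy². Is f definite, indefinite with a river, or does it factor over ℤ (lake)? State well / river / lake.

D = b²−4ac = 35² − 4·31·23 = -1627
D < 0 ⇒ definite ⇒ every region one sign ⇒ single well

well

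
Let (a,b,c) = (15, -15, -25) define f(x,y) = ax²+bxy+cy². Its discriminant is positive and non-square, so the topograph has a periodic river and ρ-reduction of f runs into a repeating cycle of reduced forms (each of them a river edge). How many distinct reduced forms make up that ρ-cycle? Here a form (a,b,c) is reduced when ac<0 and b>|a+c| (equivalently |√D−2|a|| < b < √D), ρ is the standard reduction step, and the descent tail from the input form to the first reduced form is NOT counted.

D = 1725, ⌊√D⌋ = 41
descent: ρ → (-25,15,15)  [lands on river]
river: ρ → (15,15,-25)
river: ρ → (-25,35,5)
river: ρ → (5,35,-25)
ρ-cycle length = 4 (tail of 1 descent step not counted)

4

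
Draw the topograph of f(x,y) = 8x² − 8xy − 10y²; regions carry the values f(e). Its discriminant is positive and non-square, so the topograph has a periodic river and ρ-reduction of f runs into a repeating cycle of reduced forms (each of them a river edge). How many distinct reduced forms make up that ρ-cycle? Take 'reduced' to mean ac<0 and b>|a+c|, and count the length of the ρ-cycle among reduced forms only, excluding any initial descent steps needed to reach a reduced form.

D = 384, ⌊√D⌋ = 19
descent: ρ → (-10,8,8)  [lands on river]
river: ρ → (8,8,-10)
river: ρ → (-10,12,6)
river: ρ → (6,12,-10)
ρ-cycle length = 4 (tail of 1 descent step not counted)

4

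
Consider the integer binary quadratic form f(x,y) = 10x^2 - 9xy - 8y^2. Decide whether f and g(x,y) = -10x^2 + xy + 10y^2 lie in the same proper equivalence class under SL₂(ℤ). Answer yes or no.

D₁ = 401, D₂ = 401
river cycle of f (length 10): (-8, 9, 10), (10, 11, -7), (-7, 17, 4), (4, 15, -11), (-11, 7, 8), (8, 9, -10), (-10, 11, 7), (7, 17, -4), (-4, 15, 11), (11, 7, -8)
river cycle of g (length 6): (10, 19, -1), (-1, 19, 10), (10, 1, -10), (-10, 19, 1), (1, 19, -10), (-10, 1, 10)
cycles differ ⇒ inequivalent

no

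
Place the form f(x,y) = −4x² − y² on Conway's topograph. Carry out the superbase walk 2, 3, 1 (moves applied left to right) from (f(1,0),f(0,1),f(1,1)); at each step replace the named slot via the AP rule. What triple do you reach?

start (-4,-1,-5) = (f(1,0),f(0,1),f(1,1))
replace slot 2: 2·((-4)+(-5)) − (-1) = -17 → (-4,-17,-5)
replace slot 3: 2·((-4)+(-17)) − (-5) = -37 → (-4,-17,-37)
replace slot 1: 2·((-17)+(-37)) − (-4) = -104 → (-104,-17,-37)

-104,-17,-37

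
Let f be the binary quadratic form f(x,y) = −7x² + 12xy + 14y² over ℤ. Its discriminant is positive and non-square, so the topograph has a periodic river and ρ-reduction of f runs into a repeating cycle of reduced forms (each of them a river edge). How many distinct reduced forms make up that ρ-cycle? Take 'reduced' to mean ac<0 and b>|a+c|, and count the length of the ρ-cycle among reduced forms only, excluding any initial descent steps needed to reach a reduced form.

D = 536, ⌊√D⌋ = 23
river: ρ → (14,16,-5)
river: ρ → (-5,14,17)
river: ρ → (17,20,-2)
river: ρ → (-2,20,17)
river: ρ → (17,14,-5)
river: ρ → (-5,16,14)
river: ρ → (14,12,-7)
river: ρ → (-7,16,10)
river: ρ → (10,4,-13)
river: ρ → (-13,22,1)
river: ρ → (1,22,-13)
river: ρ → (-13,4,10)
river: ρ → (10,16,-7)
river: ρ → (-7,12,14)
ρ-cycle length = 14 (tail of 0 descent steps not counted)

14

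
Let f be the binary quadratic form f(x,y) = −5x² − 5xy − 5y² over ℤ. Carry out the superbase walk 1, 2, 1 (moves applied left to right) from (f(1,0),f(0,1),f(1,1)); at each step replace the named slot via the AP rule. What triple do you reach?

start (-5,-5,-15) = (f(1,0),f(0,1),f(1,1))
replace slot 1: 2·((-5)+(-15)) − (-5) = -35 → (-35,-5,-15)
replace slot 2: 2·((-35)+(-15)) − (-5) = -95 → (-35,-95,-15)
replace slot 1: 2·((-95)+(-15)) − (-35) = -185 → (-185,-95,-15)

-185,-95,-15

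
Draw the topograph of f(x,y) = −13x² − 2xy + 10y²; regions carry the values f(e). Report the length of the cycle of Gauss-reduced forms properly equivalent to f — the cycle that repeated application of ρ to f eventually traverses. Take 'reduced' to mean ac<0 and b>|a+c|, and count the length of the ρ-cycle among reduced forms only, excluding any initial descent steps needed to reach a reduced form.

D = 524, ⌊√D⌋ = 22
descent: ρ → (10,22,-1)  [lands on river]
river: ρ → (-1,22,10)
river: ρ → (10,18,-5)
river: ρ → (-5,22,2)
river: ρ → (2,22,-5)
river: ρ → (-5,18,10)
ρ-cycle length = 6 (tail of 1 descent step not counted)

6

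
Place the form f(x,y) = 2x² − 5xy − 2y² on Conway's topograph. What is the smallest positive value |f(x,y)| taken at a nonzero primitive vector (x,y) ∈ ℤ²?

descent: ρ → (-2,5,2)  [lands on river]
river: ρ → (2,3,-4)
river: ρ → (-4,5,1)
river: ρ → (1,5,-4)
river: ρ → (-4,3,2)
river: ρ → (2,5,-2)
river: ρ → (-2,3,4)
river: ρ → (4,5,-1)
river: ρ → (-1,5,4)
river: ρ → (4,3,-2)
closes: descent 1, river 10
min |a| on river = 1

1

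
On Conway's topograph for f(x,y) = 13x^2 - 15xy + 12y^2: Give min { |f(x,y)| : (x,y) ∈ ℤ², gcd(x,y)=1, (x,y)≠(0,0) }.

translate: b→11 (≡-15 mod 26), so (13,-15,12)→(13,11,10)
flip: (13,11,10)→(10,-11,13)
translate: b→9 (≡-11 mod 20), so (10,-11,13)→(10,9,12)
reduced (well bottom): (10,9,12) with a≤c, −a<b≤a
well minimum = a = 10

10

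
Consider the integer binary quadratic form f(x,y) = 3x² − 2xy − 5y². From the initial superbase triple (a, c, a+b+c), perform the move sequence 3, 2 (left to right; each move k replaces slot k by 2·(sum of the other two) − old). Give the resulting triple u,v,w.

start (3,-5,-4) = (f(1,0),f(0,1),f(1,1))
replace slot 3: 2·(3+(-5)) − (-4) = 0 → (3,-5,0)
replace slot 2: 2·(3+0) − (-5) = 11 → (3,11,0)

3,11,0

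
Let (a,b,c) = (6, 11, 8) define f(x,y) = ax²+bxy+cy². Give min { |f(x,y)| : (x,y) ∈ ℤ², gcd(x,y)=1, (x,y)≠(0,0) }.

translate: b→-1 (≡11 mod 12), so (6,11,8)→(6,-1,3)
flip: (6,-1,3)→(3,1,6)
reduced (well bottom): (3,1,6) with a≤c, −a<b≤a
well minimum = a = 3

3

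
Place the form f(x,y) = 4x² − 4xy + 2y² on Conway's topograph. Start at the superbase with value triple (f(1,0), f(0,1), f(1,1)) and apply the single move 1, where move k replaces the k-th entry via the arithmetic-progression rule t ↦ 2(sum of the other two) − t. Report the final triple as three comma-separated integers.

start (4,2,2) = (f(1,0),f(0,1),f(1,1))
replace slot 1: 2·(2+2) − 4 = 4 → (4,2,2)

4,2,2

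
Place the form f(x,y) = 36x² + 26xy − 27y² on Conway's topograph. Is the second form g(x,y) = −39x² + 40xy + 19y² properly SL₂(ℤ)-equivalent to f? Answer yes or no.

D₁ = 4564, D₂ = 4564
river cycle of f (length 58): (-27, 28, 35), (35, 42, -20), (-20, 38, 39), (39, 40, -19), (-19, 36, 43), (43, 50, -12), (-12, 46, 51), (51, 56, -7), (-7, 56, 51), (51, 46, -12), … (48 more)
river cycle of g (length 58): (19, 36, -43), (-43, 50, 12), (12, 46, -51), (-51, 56, 7), (7, 56, -51), (-51, 46, 12), (12, 50, -43), (-43, 36, 19), (19, 40, -39), (-39, 38, 20), … (48 more)
cycles differ ⇒ inequivalent

no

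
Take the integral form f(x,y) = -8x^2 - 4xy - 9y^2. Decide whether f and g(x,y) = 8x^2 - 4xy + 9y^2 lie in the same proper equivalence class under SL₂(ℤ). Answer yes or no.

D₁ = -272, D₂ = -272
f is negative-definite; reduce −f:
−f: reduced (well bottom): (8,4,9) with a≤c, −a<b≤a
flip sign back: reduced form of f is (-8,-4,-9)
g: reduced (well bottom): (8,-4,9) with a≤c, −a<b≤a
reduced forms (-8, -4, -9) vs (8, -4, 9) ⇒ inequivalent

no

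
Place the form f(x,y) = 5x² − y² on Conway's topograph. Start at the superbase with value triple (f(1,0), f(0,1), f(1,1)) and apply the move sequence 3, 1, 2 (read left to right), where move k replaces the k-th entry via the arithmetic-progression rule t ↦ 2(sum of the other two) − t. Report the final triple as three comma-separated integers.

start (5,-1,4) = (f(1,0),f(0,1),f(1,1))
replace slot 3: 2·(5+(-1)) − 4 = 4 → (5,-1,4)
replace slot 1: 2·((-1)+4) − 5 = 1 → (1,-1,4)
replace slot 2: 2·(1+4) − (-1) = 11 → (1,11,4)

1,11,4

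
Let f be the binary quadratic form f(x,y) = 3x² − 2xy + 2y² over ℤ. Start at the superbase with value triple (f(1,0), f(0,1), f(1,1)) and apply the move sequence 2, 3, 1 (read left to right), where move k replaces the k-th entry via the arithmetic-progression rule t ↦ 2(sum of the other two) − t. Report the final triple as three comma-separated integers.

start (3,2,3) = (f(1,0),f(0,1),f(1,1))
replace slot 2: 2·(3+3) − 2 = 10 → (3,10,3)
replace slot 3: 2·(3+10) − 3 = 23 → (3,10,23)
replace slot 1: 2·(10+23) − 3 = 63 → (63,10,23)

63,10,23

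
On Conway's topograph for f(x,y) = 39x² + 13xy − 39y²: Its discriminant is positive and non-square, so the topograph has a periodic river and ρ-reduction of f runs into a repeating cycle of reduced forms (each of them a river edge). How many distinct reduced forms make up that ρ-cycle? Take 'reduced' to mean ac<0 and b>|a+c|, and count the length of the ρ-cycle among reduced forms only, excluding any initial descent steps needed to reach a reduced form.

D = 6253, ⌊√D⌋ = 79
river: ρ → (-39,65,13)
river: ρ → (13,65,-39)
river: ρ → (-39,13,39)
river: ρ → (39,65,-13)
river: ρ → (-13,65,39)
river: ρ → (39,13,-39)
ρ-cycle length = 6 (tail of 0 descent steps not counted)

6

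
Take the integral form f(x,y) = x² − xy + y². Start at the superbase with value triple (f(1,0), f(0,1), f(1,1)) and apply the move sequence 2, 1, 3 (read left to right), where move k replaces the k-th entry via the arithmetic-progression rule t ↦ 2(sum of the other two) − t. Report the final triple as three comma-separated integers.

start (1,1,1) = (f(1,0),f(0,1),f(1,1))
replace slot 2: 2·(1+1) − 1 = 3 → (1,3,1)
replace slot 1: 2·(3+1) − 1 = 7 → (7,3,1)
replace slot 3: 2·(7+3) − 1 = 19 → (7,3,19)

7,3,19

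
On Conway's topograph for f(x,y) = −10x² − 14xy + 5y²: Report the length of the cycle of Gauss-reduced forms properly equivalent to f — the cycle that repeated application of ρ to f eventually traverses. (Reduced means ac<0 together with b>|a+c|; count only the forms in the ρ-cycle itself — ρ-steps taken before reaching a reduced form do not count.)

D = 396, ⌊√D⌋ = 19
descent: ρ → (5,14,-10)  [lands on river]
river: ρ → (-10,6,9)
river: ρ → (9,12,-7)
river: ρ → (-7,16,5)
ρ-cycle length = 4 (tail of 1 descent step not counted)

4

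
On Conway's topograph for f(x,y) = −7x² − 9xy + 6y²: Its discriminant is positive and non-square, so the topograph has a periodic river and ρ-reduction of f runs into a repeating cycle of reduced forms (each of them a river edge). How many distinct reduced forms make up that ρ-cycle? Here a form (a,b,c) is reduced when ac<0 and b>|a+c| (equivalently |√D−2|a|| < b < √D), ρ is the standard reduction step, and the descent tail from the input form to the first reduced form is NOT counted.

D = 249, ⌊√D⌋ = 15
descent: ρ → (6,9,-7)  [lands on river]
river: ρ → (-7,5,8)
river: ρ → (8,11,-4)
river: ρ → (-4,13,5)
river: ρ → (5,7,-10)
river: ρ → (-10,13,2)
river: ρ → (2,15,-3)
river: ρ → (-3,15,2)
river: ρ → (2,13,-10)
river: ρ → (-10,7,5)
river: ρ → (5,13,-4)
river: ρ → (-4,11,8)
river: ρ → (8,5,-7)
river: ρ → (-7,9,6)
river: ρ → (6,15,-1)
river: ρ → (-1,15,6)
ρ-cycle length = 16 (tail of 1 descent step not counted)

16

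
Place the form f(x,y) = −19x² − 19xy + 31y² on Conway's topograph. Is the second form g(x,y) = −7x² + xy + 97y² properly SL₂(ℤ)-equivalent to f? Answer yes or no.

D₁ = 2717, D₂ = 2717
river cycle of f (length 8): (31, 19, -19), (-19, 19, 31), (31, 43, -7), (-7, 41, 37), (37, 33, -11), (-11, 33, 37), (37, 41, -7), (-7, 43, 31)
river cycle of g (length 8): (-7, 43, 31), (31, 19, -19), (-19, 19, 31), (31, 43, -7), (-7, 41, 37), (37, 33, -11), (-11, 33, 37), (37, 41, -7)
cycles coincide ⇒ equivalent

yes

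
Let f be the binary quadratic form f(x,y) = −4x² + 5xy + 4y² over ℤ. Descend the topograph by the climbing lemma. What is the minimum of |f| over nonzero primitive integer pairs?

river: ρ → (4,3,-5)
river: ρ → (-5,7,2)
river: ρ → (2,9,-1)
river: ρ → (-1,9,2)
river: ρ → (2,7,-5)
river: ρ → (-5,3,4)
river: ρ → (4,5,-4)
river: ρ → (-4,3,5)
river: ρ → (5,7,-2)
river: ρ → (-2,9,1)
river: ρ → (1,9,-2)
river: ρ → (-2,7,5)
river: ρ → (5,3,-4)
river: ρ → (-4,5,4)
closes: descent 0, river 14
min |a| on river = 1

1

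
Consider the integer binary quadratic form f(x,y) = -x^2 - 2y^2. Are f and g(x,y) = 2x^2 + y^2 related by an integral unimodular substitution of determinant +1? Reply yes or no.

D₁ = -8, D₂ = -8
f is negative-definite; reduce −f:
−f: reduced (well bottom): (1,0,2) with a≤c, −a<b≤a
flip sign back: reduced form of f is (-1,0,-2)
g: flip: (2,0,1)→(1,0,2)
g: reduced (well bottom): (1,0,2) with a≤c, −a<b≤a
reduced forms (-1, 0, -2) vs (1, 0, 2) ⇒ inequivalent

no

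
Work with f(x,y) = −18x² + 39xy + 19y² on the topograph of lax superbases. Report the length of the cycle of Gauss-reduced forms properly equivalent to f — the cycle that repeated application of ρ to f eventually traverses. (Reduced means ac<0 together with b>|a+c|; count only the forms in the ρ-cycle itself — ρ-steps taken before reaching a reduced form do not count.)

D = 2889, ⌊√D⌋ = 53
river: ρ → (19,37,-20)
river: ρ → (-20,43,13)
river: ρ → (13,35,-32)
river: ρ → (-32,29,16)
river: ρ → (16,35,-26)
river: ρ → (-26,17,25)
river: ρ → (25,33,-18)
river: ρ → (-18,39,19)
ρ-cycle length = 8 (tail of 0 descent steps not counted)

8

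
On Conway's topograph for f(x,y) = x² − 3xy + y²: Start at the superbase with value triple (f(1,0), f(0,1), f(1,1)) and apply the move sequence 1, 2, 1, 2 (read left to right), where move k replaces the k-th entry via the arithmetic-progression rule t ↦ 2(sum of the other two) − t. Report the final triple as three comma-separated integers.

start (1,1,-1) = (f(1,0),f(0,1),f(1,1))
replace slot 1: 2·(1+(-1)) − 1 = -1 → (-1,1,-1)
replace slot 2: 2·((-1)+(-1)) − 1 = -5 → (-1,-5,-1)
replace slot 1: 2·((-5)+(-1)) − (-1) = -11 → (-11,-5,-1)
replace slot 2: 2·((-11)+(-1)) − (-5) = -19 → (-11,-19,-1)

-11,-19,-1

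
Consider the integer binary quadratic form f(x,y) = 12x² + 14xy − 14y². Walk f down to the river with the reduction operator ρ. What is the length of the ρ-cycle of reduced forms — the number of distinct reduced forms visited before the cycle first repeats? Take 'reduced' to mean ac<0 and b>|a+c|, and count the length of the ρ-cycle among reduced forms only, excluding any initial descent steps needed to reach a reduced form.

D = 868, ⌊√D⌋ = 29
river: ρ → (-14,14,12)
river: ρ → (12,10,-16)
river: ρ → (-16,22,6)
river: ρ → (6,26,-8)
river: ρ → (-8,22,12)
river: ρ → (12,26,-4)
river: ρ → (-4,22,24)
river: ρ → (24,26,-2)
river: ρ → (-2,26,24)
river: ρ → (24,22,-4)
river: ρ → (-4,26,12)
river: ρ → (12,22,-8)
river: ρ → (-8,26,6)
river: ρ → (6,22,-16)
river: ρ → (-16,10,12)
river: ρ → (12,14,-14)
ρ-cycle length = 16 (tail of 0 descent steps not counted)

16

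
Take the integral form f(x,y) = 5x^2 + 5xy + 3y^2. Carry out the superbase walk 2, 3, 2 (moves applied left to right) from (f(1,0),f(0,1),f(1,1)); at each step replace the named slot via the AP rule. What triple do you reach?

start (5,3,13) = (f(1,0),f(0,1),f(1,1))
replace slot 2: 2·(5+13) − 3 = 33 → (5,33,13)
replace slot 3: 2·(5+33) − 13 = 63 → (5,33,63)
replace slot 2: 2·(5+63) − 33 = 103 → (5,103,63)

5,103,63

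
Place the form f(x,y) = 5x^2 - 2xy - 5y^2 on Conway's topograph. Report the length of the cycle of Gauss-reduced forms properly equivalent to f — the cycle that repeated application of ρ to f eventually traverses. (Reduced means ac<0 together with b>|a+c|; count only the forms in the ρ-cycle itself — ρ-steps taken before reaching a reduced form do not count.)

D = 104, ⌊√D⌋ = 10
descent: ρ → (-5,2,5)  [lands on river]
river: ρ → (5,8,-2)
river: ρ → (-2,8,5)
river: ρ → (5,2,-5)
river: ρ → (-5,8,2)
river: ρ → (2,8,-5)
ρ-cycle length = 6 (tail of 1 descent step not counted)

6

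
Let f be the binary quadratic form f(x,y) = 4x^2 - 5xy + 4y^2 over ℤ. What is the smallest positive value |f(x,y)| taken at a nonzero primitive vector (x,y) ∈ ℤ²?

translate: b→3 (≡-5 mod 8), so (4,-5,4)→(4,3,3)
flip: (4,3,3)→(3,-3,4)
translate: b→3 (≡-3 mod 6), so (3,-3,4)→(3,3,4)
reduced (well bottom): (3,3,4) with a≤c, −a<b≤a
well minimum = a = 3

3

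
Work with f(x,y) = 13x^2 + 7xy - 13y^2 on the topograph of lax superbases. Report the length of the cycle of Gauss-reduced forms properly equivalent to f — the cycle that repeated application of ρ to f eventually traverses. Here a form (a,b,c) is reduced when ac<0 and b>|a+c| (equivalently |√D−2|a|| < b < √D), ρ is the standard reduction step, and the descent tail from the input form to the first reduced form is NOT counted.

D = 725, ⌊√D⌋ = 26
river: ρ → (-13,19,7)
river: ρ → (7,23,-7)
river: ρ → (-7,19,13)
river: ρ → (13,7,-13)
ρ-cycle length = 4 (tail of 0 descent steps not counted)

4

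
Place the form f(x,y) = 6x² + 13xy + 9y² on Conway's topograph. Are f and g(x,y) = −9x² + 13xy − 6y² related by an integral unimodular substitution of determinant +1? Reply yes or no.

D₁ = -47, D₂ = -47
f: translate: b→1 (≡13 mod 12), so (6,13,9)→(6,1,2)
f: flip: (6,1,2)→(2,-1,6)
f: reduced (well bottom): (2,-1,6) with a≤c, −a<b≤a
g is negative-definite; reduce −g:
−g: translate: b→5 (≡-13 mod 18), so (9,-13,6)→(9,5,2)
−g: flip: (9,5,2)→(2,-5,9)
−g: translate: b→-1 (≡-5 mod 4), so (2,-5,9)→(2,-1,6)
−g: reduced (well bottom): (2,-1,6) with a≤c, −a<b≤a
flip sign back: reduced form of g is (-2,1,-6)
reduced forms (2, -1, 6) vs (-2, 1, -6) ⇒ inequivalent

no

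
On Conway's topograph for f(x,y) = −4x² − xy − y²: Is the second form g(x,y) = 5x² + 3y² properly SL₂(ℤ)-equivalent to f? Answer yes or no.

D₁ = -15, D₂ = -60
discriminants differ ⇒ not SL₂(ℤ)-equivalent

no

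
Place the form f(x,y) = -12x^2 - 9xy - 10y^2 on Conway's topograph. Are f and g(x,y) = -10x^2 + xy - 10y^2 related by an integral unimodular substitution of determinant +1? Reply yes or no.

D₁ = -399, D₂ = -399
f is negative-definite; reduce −f:
−f: flip: (12,9,10)→(10,-9,12)
−f: reduced (well bottom): (10,-9,12) with a≤c, −a<b≤a
flip sign back: reduced form of f is (-10,9,-12)
g is negative-definite; reduce −g:
−g: flip: (10,-1,10)→(10,1,10)
−g: reduced (well bottom): (10,1,10) with a≤c, −a<b≤a
flip sign back: reduced form of g is (-10,-1,-10)
reduced forms (-10, 9, -12) vs (-10, -1, -10) ⇒ inequivalent

no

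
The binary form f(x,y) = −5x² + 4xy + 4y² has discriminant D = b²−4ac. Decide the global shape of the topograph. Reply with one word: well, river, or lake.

D = b²−4ac = 4² − 4·(-5)·4 = 96
D > 0 non-square ⇒ indefinite ⇒ periodic river

river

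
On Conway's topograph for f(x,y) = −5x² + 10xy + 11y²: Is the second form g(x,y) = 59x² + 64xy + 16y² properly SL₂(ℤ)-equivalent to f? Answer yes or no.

D₁ = 320, D₂ = 320
river cycle of f (length 4): (11, 12, -4), (-4, 12, 11), (11, 10, -5), (-5, 10, 11)
river cycle of g (length 4): (-5, 10, 11), (11, 12, -4), (-4, 12, 11), (11, 10, -5)
cycles coincide ⇒ equivalent

yes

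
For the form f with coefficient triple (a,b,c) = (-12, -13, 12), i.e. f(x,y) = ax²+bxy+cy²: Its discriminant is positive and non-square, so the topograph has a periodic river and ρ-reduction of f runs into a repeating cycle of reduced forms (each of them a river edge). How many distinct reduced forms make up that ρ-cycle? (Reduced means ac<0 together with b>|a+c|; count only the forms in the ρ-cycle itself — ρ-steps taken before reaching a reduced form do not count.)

D = 745, ⌊√D⌋ = 27
descent: ρ → (12,13,-12)  [lands on river]
river: ρ → (-12,11,13)
river: ρ → (13,15,-10)
river: ρ → (-10,25,3)
river: ρ → (3,23,-18)
river: ρ → (-18,13,8)
river: ρ → (8,19,-12)
river: ρ → (-12,5,15)
river: ρ → (15,25,-2)
river: ρ → (-2,27,2)
river: ρ → (2,25,-15)
river: ρ → (-15,5,12)
river: ρ → (12,19,-8)
river: ρ → (-8,13,18)
river: ρ → (18,23,-3)
river: ρ → (-3,25,10)
river: ρ → (10,15,-13)
river: ρ → (-13,11,12)
ρ-cycle length = 18 (tail of 1 descent step not counted)

18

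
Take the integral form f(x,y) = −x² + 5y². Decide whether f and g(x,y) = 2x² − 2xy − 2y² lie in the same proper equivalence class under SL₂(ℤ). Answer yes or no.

D₁ = 20, D₂ = 20
river cycle of f (length 2): (-1, 4, 1), (1, 4, -1)
river cycle of g (length 2): (-2, 2, 2), (2, 2, -2)
cycles differ ⇒ inequivalent

no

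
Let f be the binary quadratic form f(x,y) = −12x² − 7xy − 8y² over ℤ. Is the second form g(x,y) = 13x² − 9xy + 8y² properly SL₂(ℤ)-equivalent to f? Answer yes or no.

D₁ = -335, D₂ = -335
f is negative-definite; reduce −f:
−f: flip: (12,7,8)→(8,-7,12)
−f: reduced (well bottom): (8,-7,12) with a≤c, −a<b≤a
flip sign back: reduced form of f is (-8,7,-12)
g: flip: (13,-9,8)→(8,9,13)
g: translate: b→-7 (≡9 mod 16), so (8,9,13)→(8,-7,12)
g: reduced (well bottom): (8,-7,12) with a≤c, −a<b≤a
reduced forms (-8, 7, -12) vs (8, -7, 12) ⇒ inequivalent

no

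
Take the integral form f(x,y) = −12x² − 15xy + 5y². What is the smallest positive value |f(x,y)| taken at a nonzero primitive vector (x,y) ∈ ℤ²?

descent: ρ → (5,15,-12)  [lands on river]
river: ρ → (-12,9,8)
river: ρ → (8,7,-13)
river: ρ → (-13,19,2)
river: ρ → (2,21,-3)
river: ρ → (-3,21,2)
river: ρ → (2,19,-13)
river: ρ → (-13,7,8)
river: ρ → (8,9,-12)
river: ρ → (-12,15,5)
closes: descent 1, river 10
min |a| on river = 2

2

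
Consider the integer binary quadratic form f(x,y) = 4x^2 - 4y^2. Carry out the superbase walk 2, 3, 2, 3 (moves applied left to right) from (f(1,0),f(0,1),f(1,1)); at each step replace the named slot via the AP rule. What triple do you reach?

start (4,-4,0) = (f(1,0),f(0,1),f(1,1))
replace slot 2: 2·(4+0) − (-4) = 12 → (4,12,0)
replace slot 3: 2·(4+12) − 0 = 32 → (4,12,32)
replace slot 2: 2·(4+32) − 12 = 60 → (4,60,32)
replace slot 3: 2·(4+60) − 32 = 96 → (4,60,96)

4,60,96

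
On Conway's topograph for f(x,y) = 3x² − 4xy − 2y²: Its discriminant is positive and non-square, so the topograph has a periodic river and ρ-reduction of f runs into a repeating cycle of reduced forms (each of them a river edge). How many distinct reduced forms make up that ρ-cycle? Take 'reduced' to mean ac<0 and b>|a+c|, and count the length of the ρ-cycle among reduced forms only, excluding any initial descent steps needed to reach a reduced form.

D = 40, ⌊√D⌋ = 6
descent: ρ → (-2,4,3)  [lands on river]
river: ρ → (3,2,-3)
river: ρ → (-3,4,2)
river: ρ → (2,4,-3)
river: ρ → (-3,2,3)
river: ρ → (3,4,-2)
ρ-cycle length = 6 (tail of 1 descent step not counted)

6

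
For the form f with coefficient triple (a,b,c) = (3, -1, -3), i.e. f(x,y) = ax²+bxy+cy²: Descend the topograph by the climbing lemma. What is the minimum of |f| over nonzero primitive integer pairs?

descent: ρ → (-3,1,3)  [lands on river]
river: ρ → (3,5,-1)
river: ρ → (-1,5,3)
river: ρ → (3,1,-3)
river: ρ → (-3,5,1)
river: ρ → (1,5,-3)
closes: descent 1, river 6
min |a| on river = 1

1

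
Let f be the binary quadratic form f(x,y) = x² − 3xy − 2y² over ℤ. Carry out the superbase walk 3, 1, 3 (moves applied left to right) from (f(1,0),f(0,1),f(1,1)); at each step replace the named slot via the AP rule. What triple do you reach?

start (1,-2,-4) = (f(1,0),f(0,1),f(1,1))
replace slot 3: 2·(1+(-2)) − (-4) = 2 → (1,-2,2)
replace slot 1: 2·((-2)+2) − 1 = -1 → (-1,-2,2)
replace slot 3: 2·((-1)+(-2)) − 2 = -8 → (-1,-2,-8)

-1,-2,-8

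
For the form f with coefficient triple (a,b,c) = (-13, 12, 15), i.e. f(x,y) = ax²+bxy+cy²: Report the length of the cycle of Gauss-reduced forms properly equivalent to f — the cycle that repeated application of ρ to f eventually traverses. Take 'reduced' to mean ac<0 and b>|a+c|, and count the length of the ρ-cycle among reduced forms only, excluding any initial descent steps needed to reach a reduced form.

D = 924, ⌊√D⌋ = 30
river: ρ → (15,18,-10)
river: ρ → (-10,22,11)
river: ρ → (11,22,-10)
river: ρ → (-10,18,15)
river: ρ → (15,12,-13)
river: ρ → (-13,14,14)
river: ρ → (14,14,-13)
river: ρ → (-13,12,15)
ρ-cycle length = 8 (tail of 0 descent steps not counted)

8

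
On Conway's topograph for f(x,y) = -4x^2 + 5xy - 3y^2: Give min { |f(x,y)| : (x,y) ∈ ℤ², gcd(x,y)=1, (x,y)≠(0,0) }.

translate: b→3 (≡-5 mod 8), so (4,-5,3)→(4,3,2)
flip: (4,3,2)→(2,-3,4)
translate: b→1 (≡-3 mod 4), so (2,-3,4)→(2,1,3)
reduced (well bottom): (2,1,3) with a≤c, −a<b≤a
well minimum |f| = |-2| = 2 (negative-definite)

2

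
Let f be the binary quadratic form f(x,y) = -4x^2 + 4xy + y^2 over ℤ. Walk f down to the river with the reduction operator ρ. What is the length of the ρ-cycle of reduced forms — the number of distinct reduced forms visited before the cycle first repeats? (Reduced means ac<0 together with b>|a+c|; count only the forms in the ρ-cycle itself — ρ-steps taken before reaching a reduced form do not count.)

D = 32, ⌊√D⌋ = 5
river: ρ → (1,4,-4)
river: ρ → (-4,4,1)
ρ-cycle length = 2 (tail of 0 descent steps not counted)

2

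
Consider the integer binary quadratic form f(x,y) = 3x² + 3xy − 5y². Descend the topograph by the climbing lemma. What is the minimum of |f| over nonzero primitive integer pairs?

river: ρ → (-5,7,1)
river: ρ → (1,7,-5)
river: ρ → (-5,3,3)
river: ρ → (3,3,-5)
closes: descent 0, river 4
min |a| on river = 1

1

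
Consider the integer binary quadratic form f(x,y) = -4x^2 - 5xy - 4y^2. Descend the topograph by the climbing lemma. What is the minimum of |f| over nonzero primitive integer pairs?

translate: b→-3 (≡5 mod 8), so (4,5,4)→(4,-3,3)
flip: (4,-3,3)→(3,3,4)
reduced (well bottom): (3,3,4) with a≤c, −a<b≤a
well minimum |f| = |-3| = 3 (negative-definite)

3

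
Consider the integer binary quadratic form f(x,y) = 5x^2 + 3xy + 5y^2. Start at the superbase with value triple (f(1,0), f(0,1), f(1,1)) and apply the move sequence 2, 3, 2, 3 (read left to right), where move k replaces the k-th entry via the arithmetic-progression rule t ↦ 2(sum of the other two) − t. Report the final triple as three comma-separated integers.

start (5,5,13) = (f(1,0),f(0,1),f(1,1))
replace slot 2: 2·(5+13) − 5 = 31 → (5,31,13)
replace slot 3: 2·(5+31) − 13 = 59 → (5,31,59)
replace slot 2: 2·(5+59) − 31 = 97 → (5,97,59)
replace slot 3: 2·(5+97) − 59 = 145 → (5,97,145)

5,97,145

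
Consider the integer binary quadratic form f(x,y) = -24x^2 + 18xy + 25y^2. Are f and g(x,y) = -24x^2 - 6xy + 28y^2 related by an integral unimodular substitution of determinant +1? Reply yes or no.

D₁ = 2724, D₂ = 2724
river cycle of f (length 24): (25, 32, -17), (-17, 36, 21), (21, 48, -5), (-5, 52, 1), (1, 52, -5), (-5, 48, 21), (21, 36, -17), (-17, 32, 25), (25, 18, -24), (-24, 30, 19), … (14 more)
river cycle of g (length 32): (28, 6, -24), (-24, 42, 10), (10, 38, -32), (-32, 26, 16), (16, 38, -20), (-20, 42, 12), (12, 30, -38), (-38, 46, 4), (4, 50, -14), (-14, 34, 28), … (22 more)
cycles differ ⇒ inequivalent

no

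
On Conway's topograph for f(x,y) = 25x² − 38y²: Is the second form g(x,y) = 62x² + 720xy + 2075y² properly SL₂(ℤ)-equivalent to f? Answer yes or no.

D₁ = 3800, D₂ = 3800
river cycle of f (length 10): (25, 50, -13), (-13, 54, 17), (17, 48, -22), (-22, 40, 25), (25, 60, -2), (-2, 60, 25), (25, 40, -22), (-22, 48, 17), (17, 54, -13), (-13, 50, 25)
river cycle of g (length 10): (-13, 50, 25), (25, 50, -13), (-13, 54, 17), (17, 48, -22), (-22, 40, 25), (25, 60, -2), (-2, 60, 25), (25, 40, -22), (-22, 48, 17), (17, 54, -13)
cycles coincide ⇒ equivalent

yes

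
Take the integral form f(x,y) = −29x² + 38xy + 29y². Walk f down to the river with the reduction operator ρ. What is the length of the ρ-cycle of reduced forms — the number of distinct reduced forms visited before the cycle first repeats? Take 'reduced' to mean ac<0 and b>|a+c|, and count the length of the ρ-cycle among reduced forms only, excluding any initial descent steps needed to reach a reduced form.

D = 4808, ⌊√D⌋ = 69
river: ρ → (29,20,-38)
river: ρ → (-38,56,11)
river: ρ → (11,54,-43)
river: ρ → (-43,32,22)
river: ρ → (22,56,-19)
river: ρ → (-19,58,19)
river: ρ → (19,56,-22)
river: ρ → (-22,32,43)
river: ρ → (43,54,-11)
river: ρ → (-11,56,38)
river: ρ → (38,20,-29)
river: ρ → (-29,38,29)
ρ-cycle length = 12 (tail of 0 descent steps not counted)

12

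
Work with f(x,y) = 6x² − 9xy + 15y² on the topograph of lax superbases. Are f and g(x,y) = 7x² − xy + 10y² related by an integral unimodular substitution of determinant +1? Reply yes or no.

D₁ = -279, D₂ = -279
f: translate: b→3 (≡-9 mod 12), so (6,-9,15)→(6,3,12)
f: reduced (well bottom): (6,3,12) with a≤c, −a<b≤a
g: reduced (well bottom): (7,-1,10) with a≤c, −a<b≤a
reduced forms (6, 3, 12) vs (7, -1, 10) ⇒ inequivalent

no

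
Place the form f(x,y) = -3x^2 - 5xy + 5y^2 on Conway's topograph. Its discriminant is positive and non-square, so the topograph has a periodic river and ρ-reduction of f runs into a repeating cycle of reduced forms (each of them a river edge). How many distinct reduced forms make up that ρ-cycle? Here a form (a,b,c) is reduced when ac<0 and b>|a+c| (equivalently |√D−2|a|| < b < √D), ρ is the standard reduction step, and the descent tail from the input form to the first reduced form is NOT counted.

D = 85, ⌊√D⌋ = 9
descent: ρ → (5,5,-3)  [lands on river]
river: ρ → (-3,7,3)
river: ρ → (3,5,-5)
river: ρ → (-5,5,3)
river: ρ → (3,7,-3)
river: ρ → (-3,5,5)
ρ-cycle length = 6 (tail of 1 descent step not counted)

6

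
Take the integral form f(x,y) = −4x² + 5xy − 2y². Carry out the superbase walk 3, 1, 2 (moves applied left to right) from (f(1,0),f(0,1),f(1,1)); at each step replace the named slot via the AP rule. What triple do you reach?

start (-4,-2,-1) = (f(1,0),f(0,1),f(1,1))
replace slot 3: 2·((-4)+(-2)) − (-1) = -11 → (-4,-2,-11)
replace slot 1: 2·((-2)+(-11)) − (-4) = -22 → (-22,-2,-11)
replace slot 2: 2·((-22)+(-11)) − (-2) = -64 → (-22,-64,-11)

-22,-64,-11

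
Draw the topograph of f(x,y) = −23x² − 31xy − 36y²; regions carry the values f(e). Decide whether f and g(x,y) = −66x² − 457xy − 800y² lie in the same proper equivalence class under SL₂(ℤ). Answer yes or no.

D₁ = -2351, D₂ = -2351
f is negative-definite; reduce −f:
−f: translate: b→-15 (≡31 mod 46), so (23,31,36)→(23,-15,28)
−f: reduced (well bottom): (23,-15,28) with a≤c, −a<b≤a
flip sign back: reduced form of f is (-23,15,-28)
g is negative-definite; reduce −g:
−g: translate: b→61 (≡457 mod 132), so (66,457,800)→(66,61,23)
−g: flip: (66,61,23)→(23,-61,66)
−g: translate: b→-15 (≡-61 mod 46), so (23,-61,66)→(23,-15,28)
−g: reduced (well bottom): (23,-15,28) with a≤c, −a<b≤a
flip sign back: reduced form of g is (-23,15,-28)
reduced forms (-23, 15, -28) vs (-23, 15, -28) ⇒ equivalent

yes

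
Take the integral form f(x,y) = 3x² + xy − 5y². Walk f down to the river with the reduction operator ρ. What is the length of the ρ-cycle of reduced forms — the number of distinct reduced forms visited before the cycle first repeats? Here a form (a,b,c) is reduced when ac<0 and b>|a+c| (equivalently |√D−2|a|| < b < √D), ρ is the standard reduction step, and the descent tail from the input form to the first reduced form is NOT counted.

D = 61, ⌊√D⌋ = 7
descent: ρ → (-5,-1,3)
descent: ρ → (3,7,-1)  [lands on river]
river: ρ → (-1,7,3)
river: ρ → (3,5,-3)
river: ρ → (-3,7,1)
river: ρ → (1,7,-3)
river: ρ → (-3,5,3)
ρ-cycle length = 6 (tail of 2 descent steps not counted)

6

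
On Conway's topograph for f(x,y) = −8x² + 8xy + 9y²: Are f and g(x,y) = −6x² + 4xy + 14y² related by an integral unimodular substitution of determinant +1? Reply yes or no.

D₁ = 352, D₂ = 352
river cycle of f (length 6): (9, 10, -7), (-7, 18, 1), (1, 18, -7), (-7, 10, 9), (9, 8, -8), (-8, 8, 9)
river cycle of g (length 6): (-6, 16, 4), (4, 16, -6), (-6, 8, 12), (12, 16, -2), (-2, 16, 12), (12, 8, -6)
cycles differ ⇒ inequivalent

no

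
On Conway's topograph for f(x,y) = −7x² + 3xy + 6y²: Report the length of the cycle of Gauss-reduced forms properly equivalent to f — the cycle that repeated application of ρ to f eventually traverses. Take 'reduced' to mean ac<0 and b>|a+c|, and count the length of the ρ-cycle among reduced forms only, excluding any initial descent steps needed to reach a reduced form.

D = 177, ⌊√D⌋ = 13
river: ρ → (6,9,-4)
river: ρ → (-4,7,8)
river: ρ → (8,9,-3)
river: ρ → (-3,9,8)
river: ρ → (8,7,-4)
river: ρ → (-4,9,6)
river: ρ → (6,3,-7)
river: ρ → (-7,11,2)
river: ρ → (2,13,-1)
river: ρ → (-1,13,2)
river: ρ → (2,11,-7)
river: ρ → (-7,3,6)
ρ-cycle length = 12 (tail of 0 descent steps not counted)

12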